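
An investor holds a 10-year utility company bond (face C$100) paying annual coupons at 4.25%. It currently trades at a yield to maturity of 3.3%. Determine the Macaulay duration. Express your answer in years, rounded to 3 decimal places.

Periodic yield y = 0.033. Discount each cash flow and weight by its year:
  t   CF        PV=CF/(1+0.033)^t    t·PV
  1         4.25         4.1142         4.1142
  2         4.25         3.9828         7.9656
  3         4.25         3.8556        11.5667
  4         4.25         3.7324        14.9296
  5         4.25         3.6132        18.0658
  6         4.25         3.4977        20.9864
  7         4.25         3.3860        23.7020
  8         4.25         3.2778        26.2226
  9         4.25         3.1731        28.5580
  10      104.25        75.3482       753.4819
  Σ                    107.9810       909.5929
Price P = Σ PV = 107.9810.
Macaulay duration = Σ(t·PV) / P = 909.5929 / 107.9810 = 8.42364 years.

8.424 years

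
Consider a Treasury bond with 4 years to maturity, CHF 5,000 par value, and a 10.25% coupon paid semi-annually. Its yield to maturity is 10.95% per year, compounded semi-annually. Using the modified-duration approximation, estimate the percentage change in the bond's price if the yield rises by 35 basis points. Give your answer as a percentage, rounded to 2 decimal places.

Periodic yield y = 0.05475. Modified duration first:
  t   CF        PV=CF/(1+0.05475)^t    t·PV
  1       256.25       242.9486       242.9486
  2       256.25       230.3376       460.6752
  3       256.25       218.3812       655.1436
  4       256.25       207.0455       828.1819
  5       256.25       196.2981       981.4907
  6       256.25       186.1087     1,116.6522
  7       256.25       176.4482     1,235.1371
  8     5,256.25     3,431.4663    27,451.7306
  Σ                  4,889.0342    32,971.9599
P = 4,889.0342; D_Mac = 6.74406 half-year periods = 3.37203 yrs; D_mod = 3.37203/(1+0.05475) = 3.19700 yrs.
ΔP/P ≈ -D_mod · Δy = -3.19700 × (+0.0035) = -0.011189 = -1.1189%.

-1.12%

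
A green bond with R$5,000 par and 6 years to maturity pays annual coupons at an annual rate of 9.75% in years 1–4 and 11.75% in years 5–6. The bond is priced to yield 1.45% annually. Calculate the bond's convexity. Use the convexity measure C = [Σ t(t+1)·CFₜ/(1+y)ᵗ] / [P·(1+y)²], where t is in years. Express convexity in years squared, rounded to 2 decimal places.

32.19

With y = 0.0145:
  t   CF        PV=CF/(1+0.0145)^t    t·PV        t(t+1)·PV
  1       487.50       480.5323       480.5323         961.0646
  2       487.50       473.6642       947.3283       2,841.9849
  3       487.50       466.8942     1,400.6826       5,602.7302
  4       487.50       460.2210     1,840.8839       9,204.4196
  5       587.50       546.6982     2,733.4908      16,400.9449
  6     5,587.50     5,125.1340    30,750.8042     215,255.6296
  Σ                  7,553.1438    38,153.7221     250,266.7738
P = 7,553.1438.
Convexity = Σ t(t+1)·PV / [P·(1+y)²] = 250,266.7738 / (7,553.1438 × 1.029210) = 32.19373.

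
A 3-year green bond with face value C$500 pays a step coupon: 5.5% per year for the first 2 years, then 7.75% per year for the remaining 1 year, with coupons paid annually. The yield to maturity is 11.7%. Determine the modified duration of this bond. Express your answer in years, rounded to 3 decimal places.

Periodic yield y = 0.117. First find Macaulay duration:
  t   CF        PV=CF/(1+0.117)^t    t·PV
  1        27.50        24.6195        24.6195
  2        27.50        22.0407        44.0815
  3       538.75       386.5697     1,159.7090
  Σ                    433.2299     1,228.4100
P = 433.2299; Macaulay duration = 1,228.4100 / 433.2299 = 2.83547 years.
Modified duration = D_Mac / (1 + y) = 2.83547 / 1.117 = 2.53847 years.

2.538 years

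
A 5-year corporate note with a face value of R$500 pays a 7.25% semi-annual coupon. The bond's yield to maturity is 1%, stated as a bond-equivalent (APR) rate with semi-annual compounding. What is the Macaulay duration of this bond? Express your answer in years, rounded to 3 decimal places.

Periodic yield y = 0.005. Discount each cash flow and weight by its period:
  t   CF        PV=CF/(1+0.005)^t    t·PV
  1       18.125        18.0348        18.0348
  2       18.125        17.9451        35.8902
  3       18.125        17.8558        53.5675
  4       18.125        17.7670        71.0679
  5       18.125        17.6786        88.3930
  6       18.125        17.5906       105.5438
  7       18.125        17.5031       122.5219
  8       18.125        17.4160       139.3284
  9       18.125        17.3294       155.9646
  10     518.125       492.9172     4,929.1715
  Σ                    652.0377     5,719.4836
Price P = Σ PV = 652.0377.
Macaulay duration = Σ(t·PV) / P = 5,719.4836 / 652.0377 = 8.77171 half-year periods.
In years: 8.77171 / 2 = 4.38585 years.

4.386 years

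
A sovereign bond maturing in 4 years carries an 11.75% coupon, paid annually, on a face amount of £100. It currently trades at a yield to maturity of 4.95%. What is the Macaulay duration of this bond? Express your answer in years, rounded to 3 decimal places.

Periodic yield y = 0.0495. Discount each cash flow and weight by its year:
  t   CF        PV=CF/(1+0.0495)^t    t·PV
  1        11.75        11.1958        11.1958
  2        11.75        10.6678        21.3355
  3        11.75        10.1646        30.4938
  4       111.75        92.1123       368.4493
  Σ                    124.1405       431.4744
Price P = Σ PV = 124.1405.
Macaulay duration = Σ(t·PV) / P = 431.4744 / 124.1405 = 3.47569 years.

3.476 years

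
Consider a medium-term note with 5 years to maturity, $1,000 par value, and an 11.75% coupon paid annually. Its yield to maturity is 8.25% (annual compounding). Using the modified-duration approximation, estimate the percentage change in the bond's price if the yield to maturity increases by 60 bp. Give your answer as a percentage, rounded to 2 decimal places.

-2.28%

Periodic yield y = 0.0825. Modified duration first:
  t   CF        PV=CF/(1+0.0825)^t    t·PV
  1       117.50       108.5450       108.5450
  2       117.50       100.2725       200.5451
  3       117.50        92.6305       277.8916
  4       117.50        85.5709       342.2837
  5     1,117.50       751.8098     3,759.0492
  Σ                  1,138.8289     4,688.3146
P = 1,138.8289; D_Mac = 4.11679 yrs; D_mod = 4.11679/(1+0.0825) = 3.80304 yrs.
ΔP/P ≈ -D_mod · Δy = -3.80304 × (+0.006) = -0.022818 = -2.2818%.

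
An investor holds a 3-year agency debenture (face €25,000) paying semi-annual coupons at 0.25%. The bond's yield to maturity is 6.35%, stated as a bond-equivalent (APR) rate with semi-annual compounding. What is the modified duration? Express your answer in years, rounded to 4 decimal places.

Periodic yield y = 0.03175. First find Macaulay duration:
  t   CF        PV=CF/(1+0.03175)^t    t·PV
  1        31.25        30.2883        30.2883
  2        31.25        29.3563        58.7126
  3        31.25        28.4529        85.3587
  4        31.25        27.5773       110.3093
  5        31.25        26.7287       133.6434
  6    25,031.25    20,750.8396   124,505.0373
  Σ                 20,893.2431   124,923.3497
P = 20,893.2431; Macaulay duration = 124,923.3497 / 20,893.2431 = 5.97913 half-year periods = 2.98956 years.
Modified duration = D_Mac / (1 + y) = 2.98956 / 1.03175 = 2.89757 years.

2.8976 years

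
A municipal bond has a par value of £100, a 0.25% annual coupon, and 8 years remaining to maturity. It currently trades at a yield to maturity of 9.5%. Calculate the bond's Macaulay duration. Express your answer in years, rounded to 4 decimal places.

7.8915 years

Periodic yield y = 0.095. Discount each cash flow and weight by its year:
  t   CF        PV=CF/(1+0.095)^t    t·PV
  1         0.25         0.2283         0.2283
  2         0.25         0.2085         0.4170
  3         0.25         0.1904         0.5712
  4         0.25         0.1739         0.6956
  5         0.25         0.1588         0.7940
  6         0.25         0.1450         0.8702
  7         0.25         0.1324         0.9271
  8       100.25        48.5033       388.0265
  Σ                     49.7407       392.5300
Price P = Σ PV = 49.7407.
Macaulay duration = Σ(t·PV) / P = 392.5300 / 49.7407 = 7.89152 years.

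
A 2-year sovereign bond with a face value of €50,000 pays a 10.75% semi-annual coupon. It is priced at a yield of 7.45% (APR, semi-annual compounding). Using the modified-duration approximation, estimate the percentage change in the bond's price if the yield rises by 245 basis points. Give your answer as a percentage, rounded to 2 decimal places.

-4.39%

Periodic yield y = 0.03725. Modified duration first:
  t   CF        PV=CF/(1+0.03725)^t    t·PV
  1     2,687.50     2,590.9858     2,590.9858
  2     2,687.50     2,497.9376     4,995.8752
  3     2,687.50     2,408.2310     7,224.6930
  4    52,687.50    45,517.0197   182,068.0787
  Σ                 53,014.1741   196,879.6327
P = 53,014.1741; D_Mac = 3.71372 half-year periods = 1.85686 yrs; D_mod = 1.85686/(1+0.03725) = 1.79017 yrs.
ΔP/P ≈ -D_mod · Δy = -1.79017 × (+0.0245) = -0.043859 = -4.3859%.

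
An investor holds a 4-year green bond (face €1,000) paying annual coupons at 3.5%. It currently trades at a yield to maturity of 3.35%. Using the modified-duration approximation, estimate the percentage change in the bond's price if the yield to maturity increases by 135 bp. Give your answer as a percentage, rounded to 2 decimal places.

-4.97%

Periodic yield y = 0.0335. Modified duration first:
  t   CF        PV=CF/(1+0.0335)^t    t·PV
  1        35.00        33.8655        33.8655
  2        35.00        32.7678        65.5356
  3        35.00        31.7056        95.1169
  4     1,035.00       907.1904     3,628.7614
  Σ                  1,005.5293     3,823.2794
P = 1,005.5293; D_Mac = 3.80226 yrs; D_mod = 3.80226/(1+0.0335) = 3.67901 yrs.
ΔP/P ≈ -D_mod · Δy = -3.67901 × (+0.0135) = -0.049667 = -4.9667%.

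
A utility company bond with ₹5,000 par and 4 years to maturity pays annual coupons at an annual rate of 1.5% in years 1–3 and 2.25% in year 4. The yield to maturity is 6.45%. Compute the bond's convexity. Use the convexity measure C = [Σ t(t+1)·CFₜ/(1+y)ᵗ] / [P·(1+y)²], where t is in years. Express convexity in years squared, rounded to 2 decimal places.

17.08

With y = 0.0645:
  t   CF        PV=CF/(1+0.0645)^t    t·PV        t(t+1)·PV
  1        75.00        70.4556        70.4556         140.9112
  2        75.00        66.1866       132.3732         397.1195
  3        75.00        62.1762       186.5286         746.1146
  4     5,112.50     3,981.5361    15,926.1444      79,630.7220
  Σ                  4,180.3545    16,315.5018      80,914.8673
P = 4,180.3545.
Convexity = Σ t(t+1)·PV / [P·(1+y)²] = 80,914.8673 / (4,180.3545 × 1.133160) = 17.08142.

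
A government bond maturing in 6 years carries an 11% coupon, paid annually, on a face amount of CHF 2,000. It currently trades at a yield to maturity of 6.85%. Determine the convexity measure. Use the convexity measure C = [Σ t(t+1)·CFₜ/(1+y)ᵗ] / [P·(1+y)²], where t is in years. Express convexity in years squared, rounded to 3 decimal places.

27.218

With y = 0.0685:
  t   CF        PV=CF/(1+0.0685)^t    t·PV        t(t+1)·PV
  1       220.00       205.8961       205.8961         411.7922
  2       220.00       192.6964       385.3928       1,156.1785
  3       220.00       180.3429       541.0288       2,164.1151
  4       220.00       168.7814       675.1256       3,375.6279
  5       220.00       157.9611       789.8053       4,738.8319
  6     2,220.00     1,491.7836     8,950.7013      62,654.9093
  Σ                  2,397.4615    11,547.9499      74,501.4549
P = 2,397.4615.
Convexity = Σ t(t+1)·PV / [P·(1+y)²] = 74,501.4549 / (2,397.4615 × 1.141692) = 27.21849.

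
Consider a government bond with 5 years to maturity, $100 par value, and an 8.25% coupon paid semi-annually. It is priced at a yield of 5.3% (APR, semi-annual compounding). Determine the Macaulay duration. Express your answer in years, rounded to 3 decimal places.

4.251 years

Periodic yield y = 0.0265. Discount each cash flow and weight by its period:
  t   CF        PV=CF/(1+0.0265)^t    t·PV
  1        4.125         4.0185         4.0185
  2        4.125         3.9148         7.8295
  3        4.125         3.8137        11.4411
  4        4.125         3.7153        14.8610
  5        4.125         3.6193        18.0967
  6        4.125         3.5259        21.1554
  7        4.125         3.4349        24.0441
  8        4.125         3.3462        26.7696
  9        4.125         3.2598        29.3384
  10     104.125        80.1614       801.6143
  Σ                    112.8098       959.1687
Price P = Σ PV = 112.8098.
Macaulay duration = Σ(t·PV) / P = 959.1687 / 112.8098 = 8.50253 half-year periods.
In years: 8.50253 / 2 = 4.25126 years.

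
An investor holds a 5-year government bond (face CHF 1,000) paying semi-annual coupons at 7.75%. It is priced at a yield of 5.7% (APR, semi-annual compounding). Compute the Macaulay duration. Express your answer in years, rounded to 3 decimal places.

4.276 years

Periodic yield y = 0.0285. Discount each cash flow and weight by its period:
  t   CF        PV=CF/(1+0.0285)^t    t·PV
  1        38.75        37.6762        37.6762
  2        38.75        36.6322        73.2644
  3        38.75        35.6171       106.8514
  4        38.75        34.6302       138.5206
  5        38.75        33.6706       168.3528
  6        38.75        32.7375       196.4252
  7        38.75        31.8304       222.8126
  8        38.75        30.9483       247.5867
  9        38.75        30.0908       270.8168
  10    1,038.75       784.2745     7,842.7447
  Σ                  1,088.1077     9,305.0513
Price P = Σ PV = 1,088.1077.
Macaulay duration = Σ(t·PV) / P = 9,305.0513 / 1,088.1077 = 8.55159 half-year periods.
In years: 8.55159 / 2 = 4.27580 years.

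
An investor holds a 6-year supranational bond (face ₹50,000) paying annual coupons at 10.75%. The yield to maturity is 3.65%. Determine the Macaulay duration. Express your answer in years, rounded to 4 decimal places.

4.9215 years

Periodic yield y = 0.0365. Discount each cash flow and weight by its year:
  t   CF        PV=CF/(1+0.0365)^t    t·PV
  1     5,375.00     5,185.7212     5,185.7212
  2     5,375.00     5,003.1077    10,006.2155
  3     5,375.00     4,826.9250    14,480.7749
  4     5,375.00     4,656.9464    18,627.7858
  5     5,375.00     4,492.9536    22,464.7682
  6    55,375.00    44,657.8593   267,947.1555
  Σ                 68,823.5132   338,712.4210
Price P = Σ PV = 68,823.5132.
Macaulay duration = Σ(t·PV) / P = 338,712.4210 / 68,823.5132 = 4.92146 years.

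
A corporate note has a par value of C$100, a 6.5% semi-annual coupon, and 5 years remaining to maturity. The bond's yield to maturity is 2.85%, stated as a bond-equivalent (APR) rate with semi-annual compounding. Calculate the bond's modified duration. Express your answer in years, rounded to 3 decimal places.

4.344 years

Periodic yield y = 0.01425. First find Macaulay duration:
  t   CF        PV=CF/(1+0.01425)^t    t·PV
  1         3.25         3.2043         3.2043
  2         3.25         3.1593         6.3186
  3         3.25         3.1149         9.3448
  4         3.25         3.0712        12.2847
  5         3.25         3.0280        15.1401
  6         3.25         2.9855        17.9128
  7         3.25         2.9435        20.6047
  8         3.25         2.9022        23.2174
  9         3.25         2.8614        25.7526
  10      103.25        89.6272       896.2721
  Σ                    116.8976     1,030.0522
P = 116.8976; Macaulay duration = 1,030.0522 / 116.8976 = 8.81158 half-year periods = 4.40579 years.
Modified duration = D_Mac / (1 + y) = 4.40579 / 1.01425 = 4.34389 years.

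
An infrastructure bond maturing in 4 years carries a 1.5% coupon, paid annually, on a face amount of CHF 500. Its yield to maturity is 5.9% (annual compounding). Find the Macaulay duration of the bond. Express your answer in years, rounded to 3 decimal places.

3.903 years

Periodic yield y = 0.059. Discount each cash flow and weight by its year:
  t   CF        PV=CF/(1+0.059)^t    t·PV
  1         7.50         7.0822         7.0822
  2         7.50         6.6876        13.3752
  3         7.50         6.3150        18.9450
  4       507.50       403.5081     1,614.0322
  Σ                    423.5928     1,653.4345
Price P = Σ PV = 423.5928.
Macaulay duration = Σ(t·PV) / P = 1,653.4345 / 423.5928 = 3.90336 years.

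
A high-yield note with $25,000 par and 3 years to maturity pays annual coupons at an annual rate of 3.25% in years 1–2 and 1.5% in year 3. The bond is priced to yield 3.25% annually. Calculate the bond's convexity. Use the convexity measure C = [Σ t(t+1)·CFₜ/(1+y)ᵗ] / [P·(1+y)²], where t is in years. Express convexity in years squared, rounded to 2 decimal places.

10.78

With y = 0.0325:
  t   CF        PV=CF/(1+0.0325)^t    t·PV        t(t+1)·PV
  1       812.50       786.9249       786.9249       1,573.8499
  2       812.50       762.1549     1,524.3098       4,572.9294
  3    25,375.00    23,053.4469    69,160.3408     276,641.3632
  Σ                 24,602.5268    71,471.5755     282,788.1425
P = 24,602.5268.
Convexity = Σ t(t+1)·PV / [P·(1+y)²] = 282,788.1425 / (24,602.5268 × 1.066056) = 10.78205.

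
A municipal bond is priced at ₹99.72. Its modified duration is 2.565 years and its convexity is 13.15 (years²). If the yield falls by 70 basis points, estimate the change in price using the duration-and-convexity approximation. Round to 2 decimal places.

Duration effect: -D_mod·Δy = -2.565 × (-0.007) = +0.017955
Convexity effect: ½·C·(Δy)² = 0.5 × 13.15 × (-0.007)² = +0.000322175
ΔP/P ≈ +0.017955 + 0.000322175 = +0.018277175
ΔP ≈ 99.72 × (+0.018277175) = +1.822599891.

+₹1.82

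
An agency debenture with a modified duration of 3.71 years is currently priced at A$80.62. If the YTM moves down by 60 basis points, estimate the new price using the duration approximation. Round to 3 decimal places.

Duration approximation: ΔP/P ≈ -D_mod · Δy = -3.71 × (-0.006) = +0.022260.
New price ≈ 80.62 × (1 + 0.022260) = 82.4146012.

A$82.415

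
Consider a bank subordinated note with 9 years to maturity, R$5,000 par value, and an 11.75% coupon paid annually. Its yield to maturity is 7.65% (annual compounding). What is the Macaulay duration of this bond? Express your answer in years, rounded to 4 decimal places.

Periodic yield y = 0.0765. Discount each cash flow and weight by its year:
  t   CF        PV=CF/(1+0.0765)^t    t·PV
  1       587.50       545.7501       545.7501
  2       587.50       506.9671     1,013.9343
  3       587.50       470.9402     1,412.8206
  4       587.50       437.4735     1,749.8939
  5       587.50       406.3850     2,031.9251
  6       587.50       377.5058     2,265.0350
  7       587.50       350.6789     2,454.7523
  8       587.50       325.7584     2,606.0670
  9     5,587.50     2,878.0029    25,902.0262
  Σ                  6,299.4620    39,982.2046
Price P = Σ PV = 6,299.4620.
Macaulay duration = Σ(t·PV) / P = 39,982.2046 / 6,299.4620 = 6.34692 years.

6.3469 years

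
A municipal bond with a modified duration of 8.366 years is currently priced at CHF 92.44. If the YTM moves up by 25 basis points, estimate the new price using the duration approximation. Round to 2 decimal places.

Duration approximation: ΔP/P ≈ -D_mod · Δy = -8.366 × (+0.0025) = -0.020915.
New price ≈ 92.44 × (1 - 0.020915) = 90.5066174.

CHF 90.51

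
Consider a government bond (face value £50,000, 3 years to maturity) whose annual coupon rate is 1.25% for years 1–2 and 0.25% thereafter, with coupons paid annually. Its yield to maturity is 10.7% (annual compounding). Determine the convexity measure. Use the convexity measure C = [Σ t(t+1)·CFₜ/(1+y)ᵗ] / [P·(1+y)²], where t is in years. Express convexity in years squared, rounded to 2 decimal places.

With y = 0.107:
  t   CF        PV=CF/(1+0.107)^t    t·PV        t(t+1)·PV
  1       625.00       564.5890       564.5890       1,129.1780
  2       625.00       510.0171     1,020.0343       3,060.1029
  3    50,125.00    36,949.7516   110,849.2548     443,397.0191
  Σ                 38,024.3577   112,433.8780     447,586.2999
P = 38,024.3577.
Convexity = Σ t(t+1)·PV / [P·(1+y)²] = 447,586.2999 / (38,024.3577 × 1.225449) = 9.60549.

9.61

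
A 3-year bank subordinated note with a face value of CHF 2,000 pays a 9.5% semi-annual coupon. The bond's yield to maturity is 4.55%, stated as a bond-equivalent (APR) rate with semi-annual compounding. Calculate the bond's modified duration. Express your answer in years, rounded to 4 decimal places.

2.6426 years

Periodic yield y = 0.02275. First find Macaulay duration:
  t   CF        PV=CF/(1+0.02275)^t    t·PV
  1        95.00        92.8868        92.8868
  2        95.00        90.8207       181.6413
  3        95.00        88.8004       266.4013
  4        95.00        86.8252       347.3007
  5        95.00        84.8938       424.4692
  6     2,095.00     1,830.4889    10,982.9334
  Σ                  2,274.7158    12,295.6327
P = 2,274.7158; Macaulay duration = 12,295.6327 / 2,274.7158 = 5.40535 half-year periods = 2.70267 years.
Modified duration = D_Mac / (1 + y) = 2.70267 / 1.02275 = 2.64256 years.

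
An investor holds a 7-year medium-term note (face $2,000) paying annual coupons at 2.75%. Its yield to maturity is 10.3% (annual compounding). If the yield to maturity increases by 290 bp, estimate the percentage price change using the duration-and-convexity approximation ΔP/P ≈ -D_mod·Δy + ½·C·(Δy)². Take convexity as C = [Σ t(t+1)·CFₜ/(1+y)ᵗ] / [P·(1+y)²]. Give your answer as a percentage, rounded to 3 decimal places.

-14.867%

With y = 0.103:
  t   CF        PV=CF/(1+0.103)^t    t·PV        t(t+1)·PV
  1        55.00        49.8640        49.8640          99.7280
  2        55.00        45.2076        90.4152         271.2457
  3        55.00        40.9861       122.9582         491.8327
  4        55.00        37.1587       148.6348         743.1742
  5        55.00        33.6888       168.4438       1,010.6630
  6        55.00        30.5429       183.2571       1,282.7999
  7     2,055.00     1,034.6256     7,242.3795      57,939.0361
  Σ                  1,272.0737     8,005.9528      61,838.4797
P = 1,272.0737; D_Mac = 6.29362 yrs; D_mod = 5.70591 yrs; C = 39.95724.
Duration effect: -5.70591 × (+0.029) = -0.165472
Convexity effect: 0.5 × 39.95724 × (0.029)² = +0.0168020
ΔP/P ≈ -0.165472 + 0.0168020 = -0.148669 = -14.8669%.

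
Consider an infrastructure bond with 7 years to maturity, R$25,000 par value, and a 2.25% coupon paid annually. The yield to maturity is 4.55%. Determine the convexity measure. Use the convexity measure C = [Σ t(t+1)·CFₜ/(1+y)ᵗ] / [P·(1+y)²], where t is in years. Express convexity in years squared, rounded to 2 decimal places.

46.53

With y = 0.0455:
  t   CF        PV=CF/(1+0.0455)^t    t·PV        t(t+1)·PV
  1       562.50       538.0201       538.0201       1,076.0402
  2       562.50       514.6055     1,029.2111       3,087.6332
  3       562.50       492.2100     1,476.6299       5,906.5198
  4       562.50       470.7891     1,883.1563       9,415.7815
  5       562.50       450.3004     2,251.5020      13,509.0123
  6       562.50       430.7034     2,584.2204      18,089.5430
  7    25,562.50    18,721.2596   131,048.8171   1,048,390.5371
  Σ                 21,617.8881   140,811.5570   1,099,475.0670
P = 21,617.8881.
Convexity = Σ t(t+1)·PV / [P·(1+y)²] = 1,099,475.0670 / (21,617.8881 × 1.093070) = 46.52904.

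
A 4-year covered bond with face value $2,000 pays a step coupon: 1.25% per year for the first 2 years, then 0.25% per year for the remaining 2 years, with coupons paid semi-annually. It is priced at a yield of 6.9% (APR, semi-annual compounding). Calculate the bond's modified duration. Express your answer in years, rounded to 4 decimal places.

Periodic yield y = 0.0345. First find Macaulay duration:
  t   CF        PV=CF/(1+0.0345)^t    t·PV
  1        12.50        12.0831        12.0831
  2        12.50        11.6802        23.3603
  3        12.50        11.2906        33.8719
  4        12.50        10.9141        43.6564
  5         2.50         2.1100        10.5501
  6         2.50         2.0397        12.2379
  7         2.50         1.9716        13.8014
  8     2,002.50     1,526.6116    12,212.8930
  Σ                  1,578.7010    12,362.4543
P = 1,578.7010; Macaulay duration = 12,362.4543 / 1,578.7010 = 7.83078 half-year periods = 3.91539 years.
Modified duration = D_Mac / (1 + y) = 3.91539 / 1.0345 = 3.78481 years.

3.7848 years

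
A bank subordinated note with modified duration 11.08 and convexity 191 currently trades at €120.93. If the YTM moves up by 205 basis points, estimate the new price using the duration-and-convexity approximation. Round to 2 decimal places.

Duration effect: -D_mod·Δy = -11.08 × (+0.0205) = -0.227140
Convexity effect: ½·C·(Δy)² = 0.5 × 191 × (0.0205)² = +0.040133875
ΔP/P ≈ -0.227140 + 0.040133875 = -0.187006125
New price ≈ 120.93 × (1 - 0.187006125) = 98.31534930375.

€98.32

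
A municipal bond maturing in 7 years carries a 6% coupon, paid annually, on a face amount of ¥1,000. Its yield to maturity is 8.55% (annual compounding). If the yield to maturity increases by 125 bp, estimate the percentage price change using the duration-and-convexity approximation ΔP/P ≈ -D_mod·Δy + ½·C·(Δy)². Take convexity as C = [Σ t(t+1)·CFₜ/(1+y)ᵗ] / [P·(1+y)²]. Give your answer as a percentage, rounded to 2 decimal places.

-6.42%

With y = 0.0855:
  t   CF        PV=CF/(1+0.0855)^t    t·PV        t(t+1)·PV
  1        60.00        55.2741        55.2741         110.5481
  2        60.00        50.9204       101.8408         305.5223
  3        60.00        46.9096       140.7288         562.9152
  4        60.00        43.2147       172.8590         864.2949
  5        60.00        39.8109       199.0546       1,194.3273
  6        60.00        36.6752       220.0511       1,540.3577
  7     1,060.00       596.8938     4,178.2566      33,426.0530
  Σ                    869.6987     5,068.0649      38,004.0185
P = 869.6987; D_Mac = 5.82738 yrs; D_mod = 5.36838 yrs; C = 37.08524.
Duration effect: -5.36838 × (+0.0125) = -0.067105
Convexity effect: 0.5 × 37.08524 × (0.0125)² = +0.0028973
ΔP/P ≈ -0.067105 + 0.0028973 = -0.064208 = -6.4208%.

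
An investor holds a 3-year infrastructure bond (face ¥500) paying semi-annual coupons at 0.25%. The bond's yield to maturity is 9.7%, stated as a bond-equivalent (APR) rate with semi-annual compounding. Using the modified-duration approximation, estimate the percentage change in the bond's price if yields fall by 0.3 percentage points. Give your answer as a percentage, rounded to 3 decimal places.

+0.855%

Periodic yield y = 0.0485. Modified duration first:
  t   CF        PV=CF/(1+0.0485)^t    t·PV
  1        0.625         0.5961         0.5961
  2        0.625         0.5685         1.1370
  3        0.625         0.5422         1.6267
  4        0.625         0.5171         2.0686
  5        0.625         0.4932         2.4661
  6      500.625       376.7922     2,260.7533
  Σ                    379.5094     2,268.6477
P = 379.5094; D_Mac = 5.97784 half-year periods = 2.98892 yrs; D_mod = 2.98892/(1+0.0485) = 2.85066 yrs.
ΔP/P ≈ -D_mod · Δy = -2.85066 × (-0.003) = +0.008552 = +0.8552%.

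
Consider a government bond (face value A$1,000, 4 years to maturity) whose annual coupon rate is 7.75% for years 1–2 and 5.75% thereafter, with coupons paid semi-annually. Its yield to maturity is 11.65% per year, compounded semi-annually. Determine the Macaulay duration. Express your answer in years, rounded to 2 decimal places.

Periodic yield y = 0.05825. Discount each cash flow and weight by its period:
  t   CF        PV=CF/(1+0.05825)^t    t·PV
  1        38.75        36.6171        36.6171
  2        38.75        34.6015        69.2030
  3        38.75        32.6969        98.0908
  4        38.75        30.8972       123.5887
  5        28.75        21.6619       108.3095
  6        28.75        20.4695       122.8173
  7        28.75        19.3428       135.3998
  8     1,028.75       654.0390     5,232.3118
  Σ                    850.3259     5,926.3379
Price P = Σ PV = 850.3259.
Macaulay duration = Σ(t·PV) / P = 5,926.3379 / 850.3259 = 6.96949 half-year periods.
In years: 6.96949 / 2 = 3.48474 years.

3.48 years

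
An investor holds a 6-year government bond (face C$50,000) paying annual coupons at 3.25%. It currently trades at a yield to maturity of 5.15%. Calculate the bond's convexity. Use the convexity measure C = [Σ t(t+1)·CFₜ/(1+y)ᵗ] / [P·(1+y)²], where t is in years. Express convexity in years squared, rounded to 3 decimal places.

33.963

With y = 0.0515:
  t   CF        PV=CF/(1+0.0515)^t    t·PV        t(t+1)·PV
  1     1,625.00     1,545.4113     1,545.4113       3,090.8226
  2     1,625.00     1,469.7207     2,939.4414       8,818.3242
  3     1,625.00     1,397.7372     4,193.2117      16,772.8468
  4     1,625.00     1,329.2793     5,317.1174      26,585.5869
  5     1,625.00     1,264.1744     6,320.8718      37,925.2310
  6    51,625.00    38,194.8143   229,168.8856   1,604,182.1994
  Σ                 45,201.1372   249,484.9393   1,697,375.0110
P = 45,201.1372.
Convexity = Σ t(t+1)·PV / [P·(1+y)²] = 1,697,375.0110 / (45,201.1372 × 1.105652) = 33.96330.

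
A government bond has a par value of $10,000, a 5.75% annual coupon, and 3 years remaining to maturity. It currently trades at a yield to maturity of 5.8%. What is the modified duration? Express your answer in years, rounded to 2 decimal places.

2.68 years

Periodic yield y = 0.058. First find Macaulay duration:
  t   CF        PV=CF/(1+0.058)^t    t·PV
  1       575.00       543.4783       543.4783
  2       575.00       513.6846     1,027.3691
  3    10,575.00     8,929.4225    26,788.2675
  Σ                  9,986.5853    28,359.1149
P = 9,986.5853; Macaulay duration = 28,359.1149 / 9,986.5853 = 2.83972 years.
Modified duration = D_Mac / (1 + y) = 2.83972 / 1.058 = 2.68405 years.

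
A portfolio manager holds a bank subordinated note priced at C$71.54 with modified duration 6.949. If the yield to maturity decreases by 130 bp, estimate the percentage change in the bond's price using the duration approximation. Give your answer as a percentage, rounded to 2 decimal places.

Duration approximation: ΔP/P ≈ -D_mod · Δy = -6.949 × (-0.013) = +0.090337.
As a percentage: +9.0337%.

+9.03%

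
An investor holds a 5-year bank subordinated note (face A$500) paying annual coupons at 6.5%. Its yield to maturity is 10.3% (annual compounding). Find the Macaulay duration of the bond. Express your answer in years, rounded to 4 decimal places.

4.3737 years

Periodic yield y = 0.103. Discount each cash flow and weight by its year:
  t   CF        PV=CF/(1+0.103)^t    t·PV
  1        32.50        29.4651        29.4651
  2        32.50        26.7136        53.4272
  3        32.50        24.2190        72.6571
  4        32.50        21.9574        87.8297
  5       532.50       326.1685     1,630.8426
  Σ                    428.5237     1,874.2217
Price P = Σ PV = 428.5237.
Macaulay duration = Σ(t·PV) / P = 1,874.2217 / 428.5237 = 4.37367 years.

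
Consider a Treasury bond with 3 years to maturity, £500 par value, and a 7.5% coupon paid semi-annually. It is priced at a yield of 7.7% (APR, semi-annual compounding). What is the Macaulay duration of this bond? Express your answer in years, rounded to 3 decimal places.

2.741 years

Periodic yield y = 0.0385. Discount each cash flow and weight by its period:
  t   CF        PV=CF/(1+0.0385)^t    t·PV
  1        18.75        18.0549        18.0549
  2        18.75        17.3855        34.7711
  3        18.75        16.7410        50.2230
  4        18.75        16.1204        64.4815
  5        18.75        15.5228        77.6138
  6       518.75       413.5415     2,481.2490
  Σ                    497.3661     2,726.3933
Price P = Σ PV = 497.3661.
Macaulay duration = Σ(t·PV) / P = 2,726.3933 / 497.3661 = 5.48166 half-year periods.
In years: 5.48166 / 2 = 2.74083 years.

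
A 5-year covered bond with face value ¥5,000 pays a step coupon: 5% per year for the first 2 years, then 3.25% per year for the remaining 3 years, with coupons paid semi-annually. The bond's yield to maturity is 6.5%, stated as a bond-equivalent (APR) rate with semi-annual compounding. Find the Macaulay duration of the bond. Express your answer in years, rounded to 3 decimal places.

4.500 years

Periodic yield y = 0.0325. Discount each cash flow and weight by its period:
  t   CF        PV=CF/(1+0.0325)^t    t·PV
  1       125.00       121.0654       121.0654
  2       125.00       117.2546       234.5092
  3       125.00       113.5638       340.6913
  4       125.00       109.9891       439.9565
  5        81.25        69.2426       346.2128
  6        81.25        67.0630       402.3780
  7        81.25        64.9521       454.6644
  8        81.25        62.9076       503.2605
  9        81.25        60.9274       548.3468
  10    5,081.25     3,690.3704    36,903.7041
  Σ                  4,477.3359    40,294.7892
Price P = Σ PV = 4,477.3359.
Macaulay duration = Σ(t·PV) / P = 40,294.7892 / 4,477.3359 = 8.99972 half-year periods.
In years: 8.99972 / 2 = 4.49986 years.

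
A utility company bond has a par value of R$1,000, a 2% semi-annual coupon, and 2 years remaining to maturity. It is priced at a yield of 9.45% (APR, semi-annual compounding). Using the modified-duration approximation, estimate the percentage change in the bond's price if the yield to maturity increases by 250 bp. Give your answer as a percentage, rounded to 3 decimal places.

-4.698%

Periodic yield y = 0.04725. Modified duration first:
  t   CF        PV=CF/(1+0.04725)^t    t·PV
  1        10.00         9.5488         9.5488
  2        10.00         9.1180        18.2360
  3        10.00         8.7066        26.1198
  4     1,010.00       839.6918     3,358.7671
  Σ                    867.0652     3,412.6717
P = 867.0652; D_Mac = 3.93589 half-year periods = 1.96794 yrs; D_mod = 1.96794/(1+0.04725) = 1.87915 yrs.
ΔP/P ≈ -D_mod · Δy = -1.87915 × (+0.025) = -0.046979 = -4.6979%.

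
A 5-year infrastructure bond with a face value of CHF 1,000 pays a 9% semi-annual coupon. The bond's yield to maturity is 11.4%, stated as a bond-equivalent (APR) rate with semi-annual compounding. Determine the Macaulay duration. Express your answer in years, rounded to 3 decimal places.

4.086 years

Periodic yield y = 0.057. Discount each cash flow and weight by its period:
  t   CF        PV=CF/(1+0.057)^t    t·PV
  1        45.00        42.5733        42.5733
  2        45.00        40.2775        80.5550
  3        45.00        38.1055       114.3165
  4        45.00        36.0506       144.2024
  5        45.00        34.1065       170.5327
  6        45.00        32.2673       193.6038
  7        45.00        30.5272       213.6907
  8        45.00        28.8810       231.0482
  9        45.00        27.3236       245.9122
  10    1,045.00       600.2973     6,002.9734
  Σ                    910.4099     7,439.4082
Price P = Σ PV = 910.4099.
Macaulay duration = Σ(t·PV) / P = 7,439.4082 / 910.4099 = 8.17149 half-year periods.
In years: 8.17149 / 2 = 4.08575 years.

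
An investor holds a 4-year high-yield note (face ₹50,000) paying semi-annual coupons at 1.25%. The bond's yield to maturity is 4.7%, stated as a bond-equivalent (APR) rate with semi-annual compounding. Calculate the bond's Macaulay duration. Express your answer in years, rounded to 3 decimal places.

Periodic yield y = 0.0235. Discount each cash flow and weight by its period:
  t   CF        PV=CF/(1+0.0235)^t    t·PV
  1       312.50       305.3249       305.3249
  2       312.50       298.3145       596.6290
  3       312.50       291.4650       874.3951
  4       312.50       284.7729     1,139.0915
  5       312.50       278.2344     1,391.1719
  6       312.50       271.8460     1,631.0760
  7       312.50       265.6043     1,859.2301
  8    50,312.50    41,780.4508   334,243.6065
  Σ                 43,776.0128   342,040.5249
Price P = Σ PV = 43,776.0128.
Macaulay duration = Σ(t·PV) / P = 342,040.5249 / 43,776.0128 = 7.81342 half-year periods.
In years: 7.81342 / 2 = 3.90671 years.

3.907 years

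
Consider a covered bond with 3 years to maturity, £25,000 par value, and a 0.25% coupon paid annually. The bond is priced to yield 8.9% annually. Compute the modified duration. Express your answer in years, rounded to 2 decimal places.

2.75 years

Periodic yield y = 0.089. First find Macaulay duration:
  t   CF        PV=CF/(1+0.089)^t    t·PV
  1        62.50        57.3921        57.3921
  2        62.50        52.7017       105.4033
  3    25,062.50    19,406.2111    58,218.6332
  Σ                 19,516.3048    58,381.4286
P = 19,516.3048; Macaulay duration = 58,381.4286 / 19,516.3048 = 2.99142 years.
Modified duration = D_Mac / (1 + y) = 2.99142 / 1.089 = 2.74694 years.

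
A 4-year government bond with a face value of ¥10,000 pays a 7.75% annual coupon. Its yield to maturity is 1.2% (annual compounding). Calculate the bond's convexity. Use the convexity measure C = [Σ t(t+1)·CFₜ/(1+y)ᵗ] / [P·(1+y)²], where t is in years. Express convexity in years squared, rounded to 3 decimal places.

17.165

With y = 0.012:
  t   CF        PV=CF/(1+0.012)^t    t·PV        t(t+1)·PV
  1       775.00       765.8103       765.8103       1,531.6206
  2       775.00       756.7295     1,513.4590       4,540.3771
  3       775.00       747.7564     2,243.2693       8,973.0773
  4    10,775.00    10,272.9513    41,091.8052     205,459.0258
  Σ                 12,543.2475    45,614.3438     220,504.1008
P = 12,543.2475.
Convexity = Σ t(t+1)·PV / [P·(1+y)²] = 220,504.1008 / (12,543.2475 × 1.024144) = 17.16507.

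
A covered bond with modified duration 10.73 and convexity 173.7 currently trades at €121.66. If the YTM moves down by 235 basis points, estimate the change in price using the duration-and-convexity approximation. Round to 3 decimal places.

Duration effect: -D_mod·Δy = -10.73 × (-0.0235) = +0.252155
Convexity effect: ½·C·(Δy)² = 0.5 × 173.7 × (-0.0235)² = +0.0479629125
ΔP/P ≈ +0.252155 + 0.0479629125 = +0.3001179125
ΔP ≈ 121.66 × (+0.3001179125) = +36.51234523475.

+€36.512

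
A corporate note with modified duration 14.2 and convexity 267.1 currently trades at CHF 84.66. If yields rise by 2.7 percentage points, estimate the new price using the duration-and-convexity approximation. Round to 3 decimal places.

Duration effect: -D_mod·Δy = -14.2 × (+0.027) = -0.383400
Convexity effect: ½·C·(Δy)² = 0.5 × 267.1 × (0.027)² = +0.09735795
ΔP/P ≈ -0.383400 + 0.09735795 = -0.28604205
New price ≈ 84.66 × (1 - 0.28604205) = 60.443680047.

CHF 60.444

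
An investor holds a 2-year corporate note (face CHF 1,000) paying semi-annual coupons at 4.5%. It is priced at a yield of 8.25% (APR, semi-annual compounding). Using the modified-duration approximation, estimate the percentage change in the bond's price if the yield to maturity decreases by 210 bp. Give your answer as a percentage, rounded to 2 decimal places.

+3.90%

Periodic yield y = 0.04125. Modified duration first:
  t   CF        PV=CF/(1+0.04125)^t    t·PV
  1        22.50        21.6086        21.6086
  2        22.50        20.7526        41.5052
  3        22.50        19.9305        59.7914
  4     1,022.50       869.8478     3,479.3911
  Σ                    932.1395     3,602.2964
P = 932.1395; D_Mac = 3.86455 half-year periods = 1.93227 yrs; D_mod = 1.93227/(1+0.04125) = 1.85572 yrs.
ΔP/P ≈ -D_mod · Δy = -1.85572 × (-0.021) = +0.038970 = +3.8970%.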